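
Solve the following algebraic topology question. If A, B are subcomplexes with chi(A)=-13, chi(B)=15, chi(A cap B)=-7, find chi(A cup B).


chi(A cup B) = chi(A) + chi(B) - chi(A cap B)
= -13 + (15) - (-7)
= 9

9


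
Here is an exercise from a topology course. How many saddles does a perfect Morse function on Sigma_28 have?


A perfect Morse function has m_k = b_k.
For Sigma_28: b_0=1, b_1=2g=56, b_2=1.
Saddles m_1 = 2g = 56

56


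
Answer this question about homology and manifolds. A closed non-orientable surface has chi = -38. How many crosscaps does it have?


chi = 2 - k for closed non-orientable surfaces with k crosscaps.
-38 = 2 - k
k = 2 - (-38) = 40

40


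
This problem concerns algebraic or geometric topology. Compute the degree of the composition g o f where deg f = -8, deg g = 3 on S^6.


Degree is multiplicative under composition: deg(g o f) = deg(g) * deg(f).
= 3 * -8 = -24

-24


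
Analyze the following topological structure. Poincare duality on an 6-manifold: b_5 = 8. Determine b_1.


Poincare duality for closed orientable n-manifolds: b_k = b_{n-k}.
Here n = 6, so b_1 = b_5 = 8

8


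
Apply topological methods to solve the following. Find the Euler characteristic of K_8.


K_8: V = 8, E = C(8,2) = 28.
chi = V - E = 8 - 28 = -20

-20


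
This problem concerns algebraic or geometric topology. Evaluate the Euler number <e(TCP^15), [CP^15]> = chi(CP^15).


For any closed oriented manifold, <e(TM),[M]> = chi(M).
chi(CP^15) = 15+1 = 16

16


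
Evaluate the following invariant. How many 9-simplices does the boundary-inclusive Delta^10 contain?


Delta^10 has 10+1 vertices. A 9-face is a choice of 9+1 vertices.
f_9 = C(10+1, 9+1) = C(11,10) = 11

11


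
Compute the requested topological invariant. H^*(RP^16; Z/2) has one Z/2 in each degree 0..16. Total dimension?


H^k(RP^16; Z/2) = Z/2 for each 0 <= k <= 16.
Total dimension = 16 + 1 = 17

17


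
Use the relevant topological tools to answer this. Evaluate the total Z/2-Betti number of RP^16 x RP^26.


dim H^*(RP^n; Z/2) = n+1 (one Z/2 in each degree 0..n).
Total Betti number is multiplicative.
Total = (16+1) * (26+1) = 17 * 27 = 459

459


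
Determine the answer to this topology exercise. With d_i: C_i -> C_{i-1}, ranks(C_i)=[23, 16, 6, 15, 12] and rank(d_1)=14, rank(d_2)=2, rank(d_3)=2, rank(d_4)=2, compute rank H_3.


rank H_k = rank(ker d_k) - rank(im d_{k+1}).
rank(ker d_3) = rank(C_3) - rank(d_3) = 15 - 2 = 13.
rank(im d_{3+1}) = 2.
rank H_3 = 13 - 2 = 11

11


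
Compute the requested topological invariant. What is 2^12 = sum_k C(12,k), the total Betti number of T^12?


b_k(T^12) = C(12,k), so the sum over k is sum_k C(12,k) = 2^12.
Total = 2^12 = 4096

4096


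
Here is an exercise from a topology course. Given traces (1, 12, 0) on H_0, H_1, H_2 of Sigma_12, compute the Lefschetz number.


L(f) = tr(f_0*) - tr(f_1*) + tr(f_2*).
= 1 - (12) + (0)
= -11

-11


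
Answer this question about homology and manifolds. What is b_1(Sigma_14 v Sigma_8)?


For a wedge: H_1(A v B) = H_1(A) + H_1(B).
b_1(Sigma_14) = 28, b_1(Sigma_8) = 16.
b_1 = 28 + 16 = 44

44


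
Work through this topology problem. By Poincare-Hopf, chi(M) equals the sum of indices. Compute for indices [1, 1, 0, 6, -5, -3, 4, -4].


Poincare-Hopf: chi(M) = sum of indices of zeros.
chi = (1) + (1) + (0) + (6) + (-5) + (-3) + (4) + (-4) = 0

0


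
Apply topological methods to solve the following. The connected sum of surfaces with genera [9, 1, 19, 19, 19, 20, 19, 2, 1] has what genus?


Genus is additive under connected sum of orientable surfaces.
g = 9 + 1 + 19 + 19 + 19 + 20 + 19 + 2 + 1 = 109

109


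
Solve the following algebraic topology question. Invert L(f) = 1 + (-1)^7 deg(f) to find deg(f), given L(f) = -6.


L(f) = 1 + (-1)^7 deg(f) on S^7.
-6 = 1 + (-1)^7 * deg(f)
(-1)^7 * deg(f) = -7
deg(f) = 7

7


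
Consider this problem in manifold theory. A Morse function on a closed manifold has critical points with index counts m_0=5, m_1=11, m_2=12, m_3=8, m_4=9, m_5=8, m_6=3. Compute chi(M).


Morse theory: chi(M) = sum_k (-1)^k m_k where m_k = #(index-k critical points).
= (5) + (-11) + (12) + (-8) + (9) + (-8) + (3) = 2

2


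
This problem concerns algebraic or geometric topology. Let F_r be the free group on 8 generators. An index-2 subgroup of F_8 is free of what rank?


Nielsen-Schreier: an index-n subgroup of F_r is free of rank 1 + n(r-1).
Equivalently: chi(cover) = n*chi(base); chi(vee_r S^1) = 1 - 8 = -7.
chi(E) = 2*(-7) = -14; rank = 1 - chi(E) = 1 - (-14) = 15.
rank = 1 + 2*(8-1) = 1 + 14 = 15

15


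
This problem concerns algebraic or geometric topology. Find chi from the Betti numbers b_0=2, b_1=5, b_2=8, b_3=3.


chi = sum_k (-1)^k b_k.
= (2) + (-5) + (8) + (-3)
= 2

2


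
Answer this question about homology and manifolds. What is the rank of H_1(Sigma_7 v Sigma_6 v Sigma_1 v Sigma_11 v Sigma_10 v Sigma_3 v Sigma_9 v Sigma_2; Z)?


For a wedge X v Y: reduced H_k(X v Y) = H_k(X) + H_k(Y).
Each Sigma_g contributes b_1 = 2g.
b_1 = 14 + 12 + 2 + 22 + 20 + 6 + 18 + 4 = 98

98


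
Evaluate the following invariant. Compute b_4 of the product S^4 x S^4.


Each S^d has Poincare polynomial 1 + t^d.
The product S^4 x S^4 has Poincare polynomial prod(1+t^d_i).
Expanding: b_0=1, b_4=2, b_8=1.
b_4 = 2

2


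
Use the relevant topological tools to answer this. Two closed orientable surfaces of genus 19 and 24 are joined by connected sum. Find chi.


chi(Sigma_19) = 2 - 2*19 = -36
chi(Sigma_24) = 2 - 2*24 = -46
For surfaces: chi(A#B) = chi(A) + chi(B) - 2.
chi = -36 + -46 - 2 = -84

-84


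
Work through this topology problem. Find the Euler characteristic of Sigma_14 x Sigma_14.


chi(Sigma_14) = 2 - 2*14 = -26
chi(Sigma_14) = 2 - 2*14 = -26
chi(product) = (-26) * (-26) = 676

676


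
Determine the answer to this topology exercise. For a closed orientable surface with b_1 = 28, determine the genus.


For a closed orientable surface: b_1 = 2g.
28 = 2g
g = 28 / 2 = 14

14


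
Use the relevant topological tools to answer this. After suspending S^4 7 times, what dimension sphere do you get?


Each suspension raises dimension by 1: Sigma S^n = S^{n+1}.
Sigma^7 S^4 = S^{4+7} = S^11

11


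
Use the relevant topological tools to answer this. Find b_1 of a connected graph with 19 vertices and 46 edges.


For a connected graph: rank(pi_1) = b_1 = E - V + 1 = 1 - chi.
chi = V - E = 19 - 46 = -27.
rank = 1 - (-27) = 46 - 19 + 1 = 28

28


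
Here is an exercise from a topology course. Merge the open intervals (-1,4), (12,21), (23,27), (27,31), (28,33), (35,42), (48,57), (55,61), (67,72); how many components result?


Sort and merge overlapping open intervals.
Merged: (-1,4), (12,21), (23,27), (27,33), (35,42), (48,61), (67,72).
Number of components = 7

7


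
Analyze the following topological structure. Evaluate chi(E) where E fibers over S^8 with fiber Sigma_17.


chi(S^8) = 2 (n even), chi(Sigma_17) = 2 - 2*17 = -32.
chi(E) = 2 * (-32) = -64

-64


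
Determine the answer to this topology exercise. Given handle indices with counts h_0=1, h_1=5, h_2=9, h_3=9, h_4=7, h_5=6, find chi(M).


Handles of index k contribute (-1)^k to chi (same as CW cells).
chi = (1) + (-5) + (9) + (-9) + (7) + (-6) = -3

-3


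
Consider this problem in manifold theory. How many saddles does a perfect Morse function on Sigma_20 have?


A perfect Morse function has m_k = b_k.
For Sigma_20: b_0=1, b_1=2g=40, b_2=1.
Saddles m_1 = 2g = 40

40


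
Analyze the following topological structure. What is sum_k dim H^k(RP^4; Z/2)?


H^k(RP^4; Z/2) = Z/2 for each 0 <= k <= 4.
Total dimension = 4 + 1 = 5

5


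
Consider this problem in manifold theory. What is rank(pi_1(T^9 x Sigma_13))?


pi_1(A x B) = pi_1(A) x pi_1(B); rank of abelianization = b_1.
b_1(T^9) = 9, b_1(Sigma_13) = 2*13 = 26.
b_1(product) = 9 + 26 = 35

35


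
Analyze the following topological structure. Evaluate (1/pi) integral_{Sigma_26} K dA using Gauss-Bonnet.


Gauss-Bonnet: integral K dA = 2*pi*chi(M).
chi(Sigma_26) = 2 - 2*26 = -50.
(integral K dA)/pi = 2*chi = 2*(-50) = -100

-100


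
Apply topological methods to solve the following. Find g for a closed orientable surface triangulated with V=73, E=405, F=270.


chi = V - E + F = 73 - 405 + 270 = -62
For orientable closed surface: chi = 2 - 2g, so g = (2 - chi)/2.
g = (2 - (-62)) / 2 = 64 / 2 = 32

32


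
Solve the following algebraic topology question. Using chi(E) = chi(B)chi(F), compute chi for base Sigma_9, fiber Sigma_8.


For a fiber bundle F -> E -> B (with CW structure): chi(E) = chi(B) * chi(F).
chi(Sigma_9) = -16, chi(Sigma_8) = -14.
chi(E) = (-16) * (-14) = 224

224


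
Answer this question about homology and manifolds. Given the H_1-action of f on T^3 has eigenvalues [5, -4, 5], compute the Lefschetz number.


For a torus self-map: L(f) = det(I - A) where A acts on H_1.
L(f) = (1-5) * (1--4) * (1-5) = -4 * 5 * -4 = 80

80


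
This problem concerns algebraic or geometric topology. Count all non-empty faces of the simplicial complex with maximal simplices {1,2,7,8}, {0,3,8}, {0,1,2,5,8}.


Each maximal simplex on m vertices has 2^m - 1 nonempty faces.
Take the union (dedupe shared faces).
Total distinct faces = 43

43


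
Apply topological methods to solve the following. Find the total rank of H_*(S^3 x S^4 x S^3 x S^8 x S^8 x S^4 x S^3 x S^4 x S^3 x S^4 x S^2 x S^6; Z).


Total Betti number is multiplicative under products.
Each S^d (d>=1) has total Betti number 2.
There are 12 sphere factors.
Total = 2^12 = 4096

4096


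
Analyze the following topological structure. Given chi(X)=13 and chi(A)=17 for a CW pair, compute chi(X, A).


Relative Euler characteristic: chi(X, A) = chi(X) - chi(A).
= 13 - (17) = -4

-4


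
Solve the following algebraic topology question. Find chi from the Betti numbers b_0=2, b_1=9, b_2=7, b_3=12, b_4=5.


chi = sum_k (-1)^k b_k.
= (2) + (-9) + (7) + (-12) + (5)
= -7

-7


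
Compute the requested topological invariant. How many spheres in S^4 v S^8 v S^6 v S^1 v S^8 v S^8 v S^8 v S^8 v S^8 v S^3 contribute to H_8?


For a wedge of spheres, H_k (k>0) is free on one generator per sphere of dimension k.
Spheres of dimension 8: count = 6.
b_8 = 6

6


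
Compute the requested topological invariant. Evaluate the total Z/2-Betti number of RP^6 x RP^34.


dim H^*(RP^n; Z/2) = n+1 (one Z/2 in each degree 0..n).
Total Betti number is multiplicative.
Total = (6+1) * (34+1) = 7 * 35 = 245

245


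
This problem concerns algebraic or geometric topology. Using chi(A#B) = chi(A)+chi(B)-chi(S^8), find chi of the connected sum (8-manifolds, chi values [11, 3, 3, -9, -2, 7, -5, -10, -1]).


For n-manifolds: chi(A#B) = chi(A) + chi(B) - chi(S^8).
chi(S^8) = 1 + (-1)^8 = 2.
chi(#) = (sum chi_i) - (9-1)*chi(S^8) = -3 - 8*2 = -19

-19


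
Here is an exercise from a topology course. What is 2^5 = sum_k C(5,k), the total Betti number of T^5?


b_k(T^5) = C(5,k), so the sum over k is sum_k C(5,k) = 2^5.
Total = 2^5 = 32

32


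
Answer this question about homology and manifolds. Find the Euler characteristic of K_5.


K_5: V = 5, E = C(5,2) = 10.
chi = V - E = 5 - 10 = -5

-5


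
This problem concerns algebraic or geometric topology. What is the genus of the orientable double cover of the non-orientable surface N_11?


chi(N_11) = 2 - 11 = -9.
Double cover: chi(Sigma_g) = 2 * chi(N_11) = 2*(-9) = -18.
2 - 2g = -18, so g = (2 - (-18))/2 = 20/2 = 10

10


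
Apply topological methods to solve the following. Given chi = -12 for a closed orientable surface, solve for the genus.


chi = 2 - 2g for closed orientable surfaces.
-12 = 2 - 2g
2g = 2 - (-12) = 14
g = 7

7


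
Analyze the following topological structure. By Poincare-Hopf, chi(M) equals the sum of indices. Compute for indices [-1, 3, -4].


Poincare-Hopf: chi(M) = sum of indices of zeros.
chi = (-1) + (3) + (-4) = -2

-2


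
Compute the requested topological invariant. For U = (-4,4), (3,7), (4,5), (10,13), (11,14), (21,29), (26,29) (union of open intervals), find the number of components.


Sort and merge overlapping open intervals.
Merged: (-4,7), (10,14), (21,29).
Number of components = 3

3


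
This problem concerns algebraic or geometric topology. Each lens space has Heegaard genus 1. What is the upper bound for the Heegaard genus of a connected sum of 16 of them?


Heegaard genus satisfies g(A#B) <= g(A) + g(B).
Each lens space has g = 1.
Upper bound: 16 * 1 = 16

16


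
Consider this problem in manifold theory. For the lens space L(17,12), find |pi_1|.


pi_1(L(p,q)) = Z/pZ for any q coprime to p.
|pi_1(L(17,12))| = 17

17


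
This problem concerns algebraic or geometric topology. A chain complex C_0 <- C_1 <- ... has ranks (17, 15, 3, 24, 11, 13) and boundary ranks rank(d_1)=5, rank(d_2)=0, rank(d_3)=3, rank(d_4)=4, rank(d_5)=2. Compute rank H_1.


rank H_k = rank(ker d_k) - rank(im d_{k+1}).
rank(ker d_1) = rank(C_1) - rank(d_1) = 15 - 5 = 10.
rank(im d_{1+1}) = 0.
rank H_1 = 10 - 0 = 10

10


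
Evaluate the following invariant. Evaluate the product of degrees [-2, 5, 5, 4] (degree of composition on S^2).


Degree is multiplicative: deg(composition) = product of degrees.
= (-2) * (5) * (5) * (4) = -200

-200


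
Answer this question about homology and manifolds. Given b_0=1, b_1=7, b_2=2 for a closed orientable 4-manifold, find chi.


By Poincare duality b_k = b_{4-k}, so full Betti numbers: b_0=1, b_1=7, b_2=2, b_3=7, b_4=1.
chi = sum (-1)^k b_k = -10

-10


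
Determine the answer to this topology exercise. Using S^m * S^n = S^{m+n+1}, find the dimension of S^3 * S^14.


Join of spheres: S^m * S^n = S^{m+n+1}.
dim = 3 + 14 + 1 = 18

18


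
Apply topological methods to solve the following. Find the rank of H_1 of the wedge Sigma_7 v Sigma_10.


For a wedge: H_1(A v B) = H_1(A) + H_1(B).
b_1(Sigma_7) = 14, b_1(Sigma_10) = 20.
b_1 = 14 + 20 = 34

34


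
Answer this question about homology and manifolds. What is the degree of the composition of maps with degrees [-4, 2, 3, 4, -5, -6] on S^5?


Degree is multiplicative: deg(composition) = product of degrees.
= (-4) * (2) * (3) * (4) * (-5) * (-6) = -2880

-2880


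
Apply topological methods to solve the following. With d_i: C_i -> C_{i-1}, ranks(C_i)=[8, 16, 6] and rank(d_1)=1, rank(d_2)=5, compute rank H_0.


rank H_k = rank(ker d_k) - rank(im d_{k+1}).
rank(ker d_0) = rank(C_0) - rank(d_0) = 8 - 0 = 8.
rank(im d_{0+1}) = 1.
rank H_0 = 8 - 1 = 7

7


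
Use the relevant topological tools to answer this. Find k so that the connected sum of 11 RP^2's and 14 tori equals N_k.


Since a >= 1, the sum is non-orientable; each T^2 can be replaced by RP^2 # RP^2 (since T^2#RP^2 = 3RP^2).
Total crosscaps k = 11 + 2*14 = 39.
Check via chi: chi = 11*1 + 14*0 - (11+14-1)*2 = -37 = 2 - k = -37. Consistent.

39


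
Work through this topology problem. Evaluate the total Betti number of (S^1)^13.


b_k(T^13) = C(13,k), so the sum over k is sum_k C(13,k) = 2^13.
Total = 2^13 = 8192

8192


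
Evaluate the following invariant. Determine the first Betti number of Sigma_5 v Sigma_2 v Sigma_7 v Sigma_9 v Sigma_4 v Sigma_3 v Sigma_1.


For a wedge X v Y: reduced H_k(X v Y) = H_k(X) + H_k(Y).
Each Sigma_g contributes b_1 = 2g.
b_1 = 10 + 4 + 14 + 18 + 8 + 6 + 2 = 62

62


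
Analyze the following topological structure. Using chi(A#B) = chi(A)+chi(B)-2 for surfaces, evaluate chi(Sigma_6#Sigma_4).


chi(Sigma_6) = 2 - 2*6 = -10
chi(Sigma_4) = 2 - 2*4 = -6
For surfaces: chi(A#B) = chi(A) + chi(B) - 2.
chi = -10 + -6 - 2 = -18

-18


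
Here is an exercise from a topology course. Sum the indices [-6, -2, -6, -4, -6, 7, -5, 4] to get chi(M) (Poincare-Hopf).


Poincare-Hopf: chi(M) = sum of indices of zeros.
chi = (-6) + (-2) + (-6) + (-4) + (-6) + (7) + (-5) + (4) = -18

-18


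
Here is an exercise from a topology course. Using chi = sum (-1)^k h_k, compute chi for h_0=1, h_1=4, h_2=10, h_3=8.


Handles of index k contribute (-1)^k to chi (same as CW cells).
chi = (1) + (-4) + (10) + (-8) = -1

-1


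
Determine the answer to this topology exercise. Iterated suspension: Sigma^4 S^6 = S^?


Each suspension raises dimension by 1: Sigma S^n = S^{n+1}.
Sigma^4 S^6 = S^{6+4} = S^10

10


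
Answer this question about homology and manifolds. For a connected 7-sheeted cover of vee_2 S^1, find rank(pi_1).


Nielsen-Schreier: an index-n subgroup of F_r is free of rank 1 + n(r-1).
Equivalently: chi(cover) = n*chi(base); chi(vee_r S^1) = 1 - 2 = -1.
chi(E) = 7*(-1) = -7; rank = 1 - chi(E) = 1 - (-7) = 8.
rank = 1 + 7*(2-1) = 1 + 7 = 8

8


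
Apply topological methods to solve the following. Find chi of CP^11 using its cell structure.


CP^11 has one cell in each even dimension 0, 2, ..., 2*11 (11+1 cells total).
All cells are even-dimensional, so chi = number of cells.
chi = 11 + 1 = 12

12


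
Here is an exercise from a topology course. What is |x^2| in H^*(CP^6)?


|x| = 2 in H^*(CP^n).
|x^2| = 2 * |x| = 2 * 2 = 4

4


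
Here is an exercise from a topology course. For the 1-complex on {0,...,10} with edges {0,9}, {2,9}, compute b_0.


Run DFS/union-find over 11 vertices.
V = 11, E = 2.
Number of components = 9

9


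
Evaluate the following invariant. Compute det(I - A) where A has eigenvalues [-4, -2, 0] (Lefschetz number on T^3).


For a torus self-map: L(f) = det(I - A) where A acts on H_1.
L(f) = (1--4) * (1--2) * (1-0) = 5 * 3 * 1 = 15

15


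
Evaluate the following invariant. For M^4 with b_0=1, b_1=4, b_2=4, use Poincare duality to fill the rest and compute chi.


By Poincare duality b_k = b_{4-k}, so full Betti numbers: b_0=1, b_1=4, b_2=4, b_3=4, b_4=1.
chi = sum (-1)^k b_k = -2

-2


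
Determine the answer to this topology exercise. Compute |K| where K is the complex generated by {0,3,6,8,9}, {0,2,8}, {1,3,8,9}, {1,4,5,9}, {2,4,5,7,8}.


Each maximal simplex on m vertices has 2^m - 1 nonempty faces.
Take the union (dedupe shared faces).
Total distinct faces = 80

80


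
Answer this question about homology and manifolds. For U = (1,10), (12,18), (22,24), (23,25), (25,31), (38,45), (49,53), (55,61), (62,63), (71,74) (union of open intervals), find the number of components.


Sort and merge overlapping open intervals.
Merged: (1,10), (12,18), (22,25), (25,31), (38,45), (49,53), (55,61), (62,63), (71,74).
Number of components = 9

9


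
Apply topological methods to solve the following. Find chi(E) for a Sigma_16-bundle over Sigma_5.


For a fiber bundle F -> E -> B (with CW structure): chi(E) = chi(B) * chi(F).
chi(Sigma_5) = -8, chi(Sigma_16) = -30.
chi(E) = (-8) * (-30) = 240

240


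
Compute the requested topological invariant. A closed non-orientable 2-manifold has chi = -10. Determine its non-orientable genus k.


chi = 2 - k for closed non-orientable surfaces with k crosscaps.
-10 = 2 - k
k = 2 - (-10) = 12

12


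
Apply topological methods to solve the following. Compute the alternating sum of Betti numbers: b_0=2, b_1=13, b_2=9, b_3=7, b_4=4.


chi = sum_k (-1)^k b_k.
= (2) + (-13) + (9) + (-7) + (4)
= -5

-5


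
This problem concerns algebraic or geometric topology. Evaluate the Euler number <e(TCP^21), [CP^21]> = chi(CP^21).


For any closed oriented manifold, <e(TM),[M]> = chi(M).
chi(CP^21) = 21+1 = 22

22


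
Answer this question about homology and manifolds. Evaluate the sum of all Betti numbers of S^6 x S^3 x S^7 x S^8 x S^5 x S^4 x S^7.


Total Betti number is multiplicative under products.
Each S^d (d>=1) has total Betti number 2.
There are 7 sphere factors.
Total = 2^7 = 128

128


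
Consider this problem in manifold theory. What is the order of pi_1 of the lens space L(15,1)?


pi_1(L(p,q)) = Z/pZ for any q coprime to p.
|pi_1(L(15,1))| = 15

15


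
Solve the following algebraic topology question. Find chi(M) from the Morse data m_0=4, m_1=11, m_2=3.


Morse theory: chi(M) = sum_k (-1)^k m_k where m_k = #(index-k critical points).
= (4) + (-11) + (3) = -4

-4


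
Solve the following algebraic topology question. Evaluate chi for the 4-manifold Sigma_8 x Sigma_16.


chi(Sigma_8) = 2 - 2*8 = -14
chi(Sigma_16) = 2 - 2*16 = -30
chi(product) = (-14) * (-30) = 420

420


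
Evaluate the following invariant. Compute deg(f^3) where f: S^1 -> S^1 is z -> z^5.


deg(f) = 5. Degree is multiplicative: deg(f^3) = (deg f)^3.
deg(f^3) = (5)^3 = 125

125


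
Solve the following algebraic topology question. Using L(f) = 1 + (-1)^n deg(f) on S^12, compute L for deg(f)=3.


On S^12: L(f) = tr(f_0*) + (-1)^12 tr(f_12*) = 1 + (-1)^12 * deg(f).
L(f) = 1 + (-1)^12 * 3 = 1 + 3 = 4

4


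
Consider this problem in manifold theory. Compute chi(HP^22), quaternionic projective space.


HP^22 has one cell in each dimension 0, 4, ..., 4*22 (22+1 cells, all even-dim).
chi = 22 + 1 = 23

23


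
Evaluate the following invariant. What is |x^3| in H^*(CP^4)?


|x| = 2 in H^*(CP^n).
|x^3| = 3 * |x| = 3 * 2 = 6

6


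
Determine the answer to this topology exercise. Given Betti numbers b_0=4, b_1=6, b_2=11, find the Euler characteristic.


chi = sum_k (-1)^k b_k.
= (4) + (-6) + (11)
= 9

9


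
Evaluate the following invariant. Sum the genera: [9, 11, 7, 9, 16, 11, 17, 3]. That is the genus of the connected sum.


Genus is additive under connected sum of orientable surfaces.
g = 9 + 11 + 7 + 9 + 16 + 11 + 17 + 3 = 83

83


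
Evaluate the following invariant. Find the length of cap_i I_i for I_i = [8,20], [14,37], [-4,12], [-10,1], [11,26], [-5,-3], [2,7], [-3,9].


Intersection = [max(a_i), min(b_i)] = [14, -3].
Since 14 > -3, the intersection is empty.
Length = 0

0


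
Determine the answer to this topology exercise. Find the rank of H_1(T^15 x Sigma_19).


pi_1(A x B) = pi_1(A) x pi_1(B); rank of abelianization = b_1.
b_1(T^15) = 15, b_1(Sigma_19) = 2*19 = 38.
b_1(product) = 15 + 38 = 53

53


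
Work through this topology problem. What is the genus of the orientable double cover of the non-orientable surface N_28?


chi(N_28) = 2 - 28 = -26.
Double cover: chi(Sigma_g) = 2 * chi(N_28) = 2*(-26) = -52.
2 - 2g = -52, so g = (2 - (-52))/2 = 54/2 = 27

27


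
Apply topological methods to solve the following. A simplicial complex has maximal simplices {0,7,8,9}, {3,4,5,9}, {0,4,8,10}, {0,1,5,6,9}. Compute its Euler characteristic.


Enumerate all faces; f-vector: f_0=10, f_1=25, f_2=22, f_3=8, f_4=1.
chi = sum (-1)^k f_k = 0

0


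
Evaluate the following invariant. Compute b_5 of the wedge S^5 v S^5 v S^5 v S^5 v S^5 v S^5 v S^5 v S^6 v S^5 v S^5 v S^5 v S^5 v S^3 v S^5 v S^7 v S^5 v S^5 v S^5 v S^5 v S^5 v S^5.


For a wedge of spheres, H_k (k>0) is free on one generator per sphere of dimension k.
Spheres of dimension 5: count = 18.
b_5 = 18

18


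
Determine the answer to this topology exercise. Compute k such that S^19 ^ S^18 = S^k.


S^m ^ S^n = S^{m+n}.
k = 19 + 18 = 37

37


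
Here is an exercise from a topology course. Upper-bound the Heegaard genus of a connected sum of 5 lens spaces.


Heegaard genus satisfies g(A#B) <= g(A) + g(B).
Each lens space has g = 1.
Upper bound: 5 * 1 = 5

5


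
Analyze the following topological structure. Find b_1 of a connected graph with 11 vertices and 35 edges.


For a connected graph: rank(pi_1) = b_1 = E - V + 1 = 1 - chi.
chi = V - E = 11 - 35 = -24.
rank = 1 - (-24) = 35 - 11 + 1 = 25

25


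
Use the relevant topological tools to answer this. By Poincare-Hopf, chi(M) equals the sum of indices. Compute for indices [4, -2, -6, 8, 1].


Poincare-Hopf: chi(M) = sum of indices of zeros.
chi = (4) + (-2) + (-6) + (8) + (1) = 5

5


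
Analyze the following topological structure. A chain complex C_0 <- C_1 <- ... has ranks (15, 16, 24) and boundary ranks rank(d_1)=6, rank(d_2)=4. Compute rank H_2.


rank H_k = rank(ker d_k) - rank(im d_{k+1}).
rank(ker d_2) = rank(C_2) - rank(d_2) = 24 - 4 = 20.
rank(im d_{2+1}) = 0.
rank H_2 = 20 - 0 = 20

20


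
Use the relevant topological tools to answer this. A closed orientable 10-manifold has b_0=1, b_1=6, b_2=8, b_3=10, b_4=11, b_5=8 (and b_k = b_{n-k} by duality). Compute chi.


By Poincare duality b_k = b_{10-k}, so full Betti numbers: b_0=1, b_1=6, b_2=8, b_3=10, b_4=11, b_5=8, b_6=11, b_7=10, b_8=8, b_9=6, b_10=1.
chi = sum (-1)^k b_k = 0

0


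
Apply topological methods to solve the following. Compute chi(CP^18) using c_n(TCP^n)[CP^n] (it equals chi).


For any closed oriented manifold, <e(TM),[M]> = chi(M).
chi(CP^18) = 18+1 = 19

19


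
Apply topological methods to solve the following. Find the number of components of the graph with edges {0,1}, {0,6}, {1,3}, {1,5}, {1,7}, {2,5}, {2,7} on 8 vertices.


Run DFS/union-find over 8 vertices.
V = 8, E = 7.
Number of components = 2

2


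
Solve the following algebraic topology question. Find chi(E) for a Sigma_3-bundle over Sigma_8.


For a fiber bundle F -> E -> B (with CW structure): chi(E) = chi(B) * chi(F).
chi(Sigma_8) = -14, chi(Sigma_3) = -4.
chi(E) = (-14) * (-4) = 56

56


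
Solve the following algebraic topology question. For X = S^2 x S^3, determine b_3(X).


Each S^d has Poincare polynomial 1 + t^d.
The product S^2 x S^3 has Poincare polynomial prod(1+t^d_i).
Expanding: b_0=1, b_2=1, b_3=1, b_5=1.
b_3 = 1

1


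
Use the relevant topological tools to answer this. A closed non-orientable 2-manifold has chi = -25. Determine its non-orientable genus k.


chi = 2 - k for closed non-orientable surfaces with k crosscaps.
-25 = 2 - k
k = 2 - (-25) = 27

27


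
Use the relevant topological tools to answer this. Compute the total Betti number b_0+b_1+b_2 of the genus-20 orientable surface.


For Sigma_20: b_0 = 1, b_1 = 2g = 40, b_2 = 1.
Total = 1 + 40 + 1 = 42

42


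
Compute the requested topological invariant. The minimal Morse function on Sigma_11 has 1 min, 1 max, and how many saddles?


A perfect Morse function has m_k = b_k.
For Sigma_11: b_0=1, b_1=2g=22, b_2=1.
Saddles m_1 = 2g = 22

22


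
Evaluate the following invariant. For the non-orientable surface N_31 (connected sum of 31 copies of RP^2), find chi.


For a non-orientable closed surface with k crosscaps: chi = 2 - k.
Here k = 31.
chi = 2 - 31 = -29

-29


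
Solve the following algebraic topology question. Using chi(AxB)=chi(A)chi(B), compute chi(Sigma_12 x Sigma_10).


chi(Sigma_12) = 2 - 2*12 = -22
chi(Sigma_10) = 2 - 2*10 = -18
chi(product) = (-22) * (-18) = 396

396


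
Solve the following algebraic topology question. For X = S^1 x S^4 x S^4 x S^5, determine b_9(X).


Each S^d has Poincare polynomial 1 + t^d.
The product S^1 x S^4 x S^4 x S^5 has Poincare polynomial prod(1+t^d_i).
Expanding: b_0=1, b_1=1, b_4=2, b_5=3, b_6=1, b_8=1, b_9=3, b_10=2, b_13=1, b_14=1.
b_9 = 3

3


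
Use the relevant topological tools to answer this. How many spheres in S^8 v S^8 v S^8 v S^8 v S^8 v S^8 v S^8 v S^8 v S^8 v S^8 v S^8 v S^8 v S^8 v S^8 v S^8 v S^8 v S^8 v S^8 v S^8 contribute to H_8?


For a wedge of spheres, H_k (k>0) is free on one generator per sphere of dimension k.
Spheres of dimension 8: count = 19.
b_8 = 19

19


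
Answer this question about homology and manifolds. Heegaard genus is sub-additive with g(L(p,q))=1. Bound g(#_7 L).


Heegaard genus satisfies g(A#B) <= g(A) + g(B).
Each lens space has g = 1.
Upper bound: 7 * 1 = 7

7


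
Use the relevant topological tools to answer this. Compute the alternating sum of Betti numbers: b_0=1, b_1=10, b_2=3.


chi = sum_k (-1)^k b_k.
= (1) + (-10) + (3)
= -6

-6


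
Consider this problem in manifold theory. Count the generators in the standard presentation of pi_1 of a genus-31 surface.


Standard presentation: pi_1(Sigma_g) = <a_1,b_1,...,a_g,b_g | [a_1,b_1]...[a_g,b_g] = 1>.
Number of generators = 2g = 2*31 = 62

62


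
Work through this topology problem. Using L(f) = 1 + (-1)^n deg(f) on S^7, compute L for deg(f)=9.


On S^7: L(f) = tr(f_0*) + (-1)^7 tr(f_7*) = 1 + (-1)^7 * deg(f).
L(f) = 1 + (-1)^7 * 9 = 1 + -9 = -8

-8


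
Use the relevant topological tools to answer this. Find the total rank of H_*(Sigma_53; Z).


For Sigma_53: b_0 = 1, b_1 = 2g = 106, b_2 = 1.
Total = 1 + 106 + 1 = 108

108


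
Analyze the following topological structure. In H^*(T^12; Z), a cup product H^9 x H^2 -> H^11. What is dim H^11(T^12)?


Cup product: H^p x H^q -> H^{p+q}; here p+q = 9+2 = 11.
rank H^k(T^n) = C(n,k).
C(12,11) = 12

12


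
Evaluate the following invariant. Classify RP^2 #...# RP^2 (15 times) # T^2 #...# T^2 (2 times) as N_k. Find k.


Since a >= 1, the sum is non-orientable; each T^2 can be replaced by RP^2 # RP^2 (since T^2#RP^2 = 3RP^2).
Total crosscaps k = 15 + 2*2 = 19.
Check via chi: chi = 15*1 + 2*0 - (15+2-1)*2 = -17 = 2 - k = -17. Consistent.

19


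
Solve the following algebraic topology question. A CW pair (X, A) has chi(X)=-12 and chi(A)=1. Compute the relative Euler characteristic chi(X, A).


Relative Euler characteristic: chi(X, A) = chi(X) - chi(A).
= -12 - (1) = -13

-13


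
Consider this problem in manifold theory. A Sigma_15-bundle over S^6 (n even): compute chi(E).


chi(S^6) = 2 (n even), chi(Sigma_15) = 2 - 2*15 = -28.
chi(E) = 2 * (-28) = -56

-56


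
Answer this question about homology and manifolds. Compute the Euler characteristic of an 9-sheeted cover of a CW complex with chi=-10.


For a finite covering: chi(E) = (number of sheets) * chi(B).
chi(E) = 9 * (-10) = -90

-90


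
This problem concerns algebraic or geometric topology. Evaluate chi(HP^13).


HP^13 has one cell in each dimension 0, 4, ..., 4*13 (13+1 cells, all even-dim).
chi = 13 + 1 = 14

14


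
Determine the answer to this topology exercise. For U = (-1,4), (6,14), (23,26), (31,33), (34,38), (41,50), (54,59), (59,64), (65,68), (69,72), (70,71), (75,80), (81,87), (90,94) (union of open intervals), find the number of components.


Sort and merge overlapping open intervals.
Merged: (-1,4), (6,14), (23,26), (31,33), (34,38), (41,50), (54,59), (59,64), (65,68), (69,72), (75,80), (81,87), (90,94).
Number of components = 13

13


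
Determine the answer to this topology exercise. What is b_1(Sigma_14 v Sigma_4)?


For a wedge: H_1(A v B) = H_1(A) + H_1(B).
b_1(Sigma_14) = 28, b_1(Sigma_4) = 8.
b_1 = 28 + 8 = 36

36


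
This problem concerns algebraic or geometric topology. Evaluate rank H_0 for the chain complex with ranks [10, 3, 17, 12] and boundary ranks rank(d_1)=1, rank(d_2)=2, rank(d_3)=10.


rank H_k = rank(ker d_k) - rank(im d_{k+1}).
rank(ker d_0) = rank(C_0) - rank(d_0) = 10 - 0 = 10.
rank(im d_{0+1}) = 1.
rank H_0 = 10 - 1 = 9

9


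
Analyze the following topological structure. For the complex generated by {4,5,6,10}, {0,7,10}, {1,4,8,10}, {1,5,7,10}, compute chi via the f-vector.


Enumerate all faces; f-vector: f_0=8, f_1=17, f_2=13, f_3=3.
chi = sum (-1)^k f_k = 1

1


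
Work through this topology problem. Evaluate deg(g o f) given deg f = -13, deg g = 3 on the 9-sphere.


Degree is multiplicative under composition: deg(g o f) = deg(g) * deg(f).
= 3 * -13 = -39

-39


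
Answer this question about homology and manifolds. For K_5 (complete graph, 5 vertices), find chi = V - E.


K_5: V = 5, E = C(5,2) = 10.
chi = V - E = 5 - 10 = -5

-5


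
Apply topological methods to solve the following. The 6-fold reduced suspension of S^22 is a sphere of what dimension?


Each suspension raises dimension by 1: Sigma S^n = S^{n+1}.
Sigma^6 S^22 = S^{22+6} = S^28

28


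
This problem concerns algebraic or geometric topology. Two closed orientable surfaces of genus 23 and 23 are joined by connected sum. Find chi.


chi(Sigma_23) = 2 - 2*23 = -44
chi(Sigma_23) = 2 - 2*23 = -44
For surfaces: chi(A#B) = chi(A) + chi(B) - 2.
chi = -44 + -44 - 2 = -90

-90


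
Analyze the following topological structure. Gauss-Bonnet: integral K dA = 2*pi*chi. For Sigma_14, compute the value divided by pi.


Gauss-Bonnet: integral K dA = 2*pi*chi(M).
chi(Sigma_14) = 2 - 2*14 = -26.
(integral K dA)/pi = 2*chi = 2*(-26) = -52

-52


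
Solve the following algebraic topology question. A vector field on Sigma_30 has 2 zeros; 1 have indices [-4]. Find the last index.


Poincare-Hopf: sum of indices = chi(M).
chi(Sigma_30) = 2 - 2*30 = -58.
Sum of known indices = -4.
x = chi - (sum known) = -58 - (-4) = -54

-54


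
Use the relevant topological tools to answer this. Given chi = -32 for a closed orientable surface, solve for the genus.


chi = 2 - 2g for closed orientable surfaces.
-32 = 2 - 2g
2g = 2 - (-32) = 34
g = 17

17


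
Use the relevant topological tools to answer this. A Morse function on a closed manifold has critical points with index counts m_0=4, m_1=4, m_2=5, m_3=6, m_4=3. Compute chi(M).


Morse theory: chi(M) = sum_k (-1)^k m_k where m_k = #(index-k critical points).
= (4) + (-4) + (5) + (-6) + (3) = 2

2


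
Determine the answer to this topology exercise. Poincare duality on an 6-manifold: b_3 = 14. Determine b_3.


Poincare duality for closed orientable n-manifolds: b_k = b_{n-k}.
Here n = 6, so b_3 = b_3 = 14

14


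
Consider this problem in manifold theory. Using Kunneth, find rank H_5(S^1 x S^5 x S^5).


Each S^d has Poincare polynomial 1 + t^d.
The product S^1 x S^5 x S^5 has Poincare polynomial prod(1+t^d_i).
Expanding: b_0=1, b_1=1, b_5=2, b_6=2, b_10=1, b_11=1.
b_5 = 2

2


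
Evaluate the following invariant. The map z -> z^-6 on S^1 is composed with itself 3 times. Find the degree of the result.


deg(f) = -6. Degree is multiplicative: deg(f^3) = (deg f)^3.
deg(f^3) = (-6)^3 = -216

-216


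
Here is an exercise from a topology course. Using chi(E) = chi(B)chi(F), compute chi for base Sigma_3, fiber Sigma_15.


For a fiber bundle F -> E -> B (with CW structure): chi(E) = chi(B) * chi(F).
chi(Sigma_3) = -4, chi(Sigma_15) = -28.
chi(E) = (-4) * (-28) = 112

112


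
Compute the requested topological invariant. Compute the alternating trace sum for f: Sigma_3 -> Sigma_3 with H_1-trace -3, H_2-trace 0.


L(f) = tr(f_0*) - tr(f_1*) + tr(f_2*).
= 1 - (-3) + (0)
= 4

4


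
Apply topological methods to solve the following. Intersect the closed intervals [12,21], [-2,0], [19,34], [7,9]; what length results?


Intersection = [max(a_i), min(b_i)] = [19, 0].
Since 19 > 0, the intersection is empty.
Length = 0

0


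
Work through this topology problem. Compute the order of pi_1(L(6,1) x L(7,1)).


pi_1(X x Y) = pi_1(X) x pi_1(Y).
pi_1(L(6,1)) = Z/6, pi_1(L(7,1)) = Z/7.
|Z/6 x Z/7| = 6 * 7 = 42

42


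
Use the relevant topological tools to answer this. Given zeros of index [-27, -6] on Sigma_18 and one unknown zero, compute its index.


Poincare-Hopf: sum of indices = chi(M).
chi(Sigma_18) = 2 - 2*18 = -34.
Sum of known indices = -33.
x = chi - (sum known) = -34 - (-33) = -1

-1


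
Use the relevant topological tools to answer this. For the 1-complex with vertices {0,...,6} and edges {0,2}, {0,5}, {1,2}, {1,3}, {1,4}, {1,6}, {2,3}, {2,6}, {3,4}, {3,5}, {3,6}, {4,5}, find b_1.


b_1 = E - V + (number of components).
E = 12, V = 7, components = 1.
b_1 = 12 - 7 + 1 = 6

6


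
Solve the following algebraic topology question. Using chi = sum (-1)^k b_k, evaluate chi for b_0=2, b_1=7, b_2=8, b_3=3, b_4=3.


chi = sum_k (-1)^k b_k.
= (2) + (-7) + (8) + (-3) + (3)
= 3

3


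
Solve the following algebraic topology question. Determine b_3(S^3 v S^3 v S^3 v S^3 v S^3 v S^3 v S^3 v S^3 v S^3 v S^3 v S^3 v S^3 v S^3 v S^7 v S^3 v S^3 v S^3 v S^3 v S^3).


For a wedge of spheres, H_k (k>0) is free on one generator per sphere of dimension k.
Spheres of dimension 3: count = 18.
b_3 = 18

18


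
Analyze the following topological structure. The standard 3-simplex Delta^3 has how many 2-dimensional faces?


Delta^3 has 3+1 vertices. A 2-face is a choice of 2+1 vertices.
f_2 = C(3+1, 2+1) = C(4,3) = 4

4


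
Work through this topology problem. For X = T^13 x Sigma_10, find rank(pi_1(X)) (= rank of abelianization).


pi_1(A x B) = pi_1(A) x pi_1(B); rank of abelianization = b_1.
b_1(T^13) = 13, b_1(Sigma_10) = 2*10 = 20.
b_1(product) = 13 + 20 = 33

33


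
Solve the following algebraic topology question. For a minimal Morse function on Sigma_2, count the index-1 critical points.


A perfect Morse function has m_k = b_k.
For Sigma_2: b_0=1, b_1=2g=4, b_2=1.
Saddles m_1 = 2g = 4

4


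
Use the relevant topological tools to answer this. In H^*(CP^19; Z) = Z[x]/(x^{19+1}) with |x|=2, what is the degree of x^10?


|x| = 2 in H^*(CP^n).
|x^10| = 10 * |x| = 10 * 2 = 20

20


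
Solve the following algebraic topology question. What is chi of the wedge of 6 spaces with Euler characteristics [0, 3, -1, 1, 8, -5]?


chi(A v B) = chi(A) + chi(B) - 1 (one point identified).
For 6 spaces: chi = (sum chi_i) - (6 - 1).
sum = 6; chi = 6 - 5 = 1

1


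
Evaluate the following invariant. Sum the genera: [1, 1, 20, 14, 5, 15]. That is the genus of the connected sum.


Genus is additive under connected sum of orientable surfaces.
g = 1 + 1 + 20 + 14 + 5 + 15 = 56

56


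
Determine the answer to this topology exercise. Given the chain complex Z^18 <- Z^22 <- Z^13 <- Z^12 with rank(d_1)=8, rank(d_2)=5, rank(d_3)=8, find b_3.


rank H_k = rank(ker d_k) - rank(im d_{k+1}).
rank(ker d_3) = rank(C_3) - rank(d_3) = 12 - 8 = 4.
rank(im d_{3+1}) = 0.
rank H_3 = 4 - 0 = 4

4


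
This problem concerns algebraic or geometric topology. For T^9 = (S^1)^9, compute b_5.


By the Kunneth formula, b_k(T^n) = C(n,k).
b_5(T^9) = C(9,5).
C(9,5) = 9!/(5!*4!) = 126

126


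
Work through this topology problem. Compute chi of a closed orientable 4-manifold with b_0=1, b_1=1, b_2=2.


By Poincare duality b_k = b_{4-k}, so full Betti numbers: b_0=1, b_1=1, b_2=2, b_3=1, b_4=1.
chi = sum (-1)^k b_k = 2

2


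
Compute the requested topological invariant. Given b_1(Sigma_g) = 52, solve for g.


For a closed orientable surface: b_1 = 2g.
52 = 2g
g = 52 / 2 = 26

26


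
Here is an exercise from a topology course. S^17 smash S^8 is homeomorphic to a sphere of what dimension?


S^m ^ S^n = S^{m+n}.
k = 17 + 8 = 25

25


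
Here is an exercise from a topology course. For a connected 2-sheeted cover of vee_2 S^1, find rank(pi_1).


Nielsen-Schreier: an index-n subgroup of F_r is free of rank 1 + n(r-1).
Equivalently: chi(cover) = n*chi(base); chi(vee_r S^1) = 1 - 2 = -1.
chi(E) = 2*(-1) = -2; rank = 1 - chi(E) = 1 - (-2) = 3.
rank = 1 + 2*(2-1) = 1 + 2 = 3

3


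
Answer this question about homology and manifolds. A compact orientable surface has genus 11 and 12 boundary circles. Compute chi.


For a compact orientable surface with genus g and b boundary components: chi = 2 - 2g - b.
chi = 2 - 2*11 - 12 = 2 - 22 - 12 = -32

-32


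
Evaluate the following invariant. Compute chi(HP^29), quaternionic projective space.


HP^29 has one cell in each dimension 0, 4, ..., 4*29 (29+1 cells, all even-dim).
chi = 29 + 1 = 30

30


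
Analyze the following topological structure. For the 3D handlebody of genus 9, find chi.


A genus-g handlebody deformation retracts to a wedge of g circles.
chi(vee_g S^1) = 1 - g.
chi(H_9) = 1 - 9 = -8

-8


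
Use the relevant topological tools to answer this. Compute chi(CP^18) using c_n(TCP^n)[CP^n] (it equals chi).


For any closed oriented manifold, <e(TM),[M]> = chi(M).
chi(CP^18) = 18+1 = 19

19


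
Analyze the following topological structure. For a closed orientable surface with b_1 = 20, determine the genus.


For a closed orientable surface: b_1 = 2g.
20 = 2g
g = 20 / 2 = 10

10
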